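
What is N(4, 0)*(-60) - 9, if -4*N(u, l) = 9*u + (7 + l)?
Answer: 636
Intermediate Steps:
N(u, l) = -7/4 - 9*u/4 - l/4 (N(u, l) = -(9*u + (7 + l))/4 = -(7 + l + 9*u)/4 = -7/4 - 9*u/4 - l/4)
N(4, 0)*(-60) - 9 = (-7/4 - 9/4*4 - 1/4*0)*(-60) - 9 = (-7/4 - 9 + 0)*(-60) - 9 = -43/4*(-60) - 9 = 645 - 9 = 636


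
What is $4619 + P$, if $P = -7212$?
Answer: $-2593$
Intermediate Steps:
$4619 + P = 4619 - 7212 = -2593$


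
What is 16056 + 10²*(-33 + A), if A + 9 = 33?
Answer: 15156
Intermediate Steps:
A = 24 (A = -9 + 33 = 24)
16056 + 10²*(-33 + A) = 16056 + 10²*(-33 + 24) = 16056 + 100*(-9) = 16056 - 900 = 15156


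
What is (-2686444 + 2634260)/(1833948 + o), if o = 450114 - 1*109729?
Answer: -52184/2174333 ≈ -0.024000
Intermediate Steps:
o = 340385 (o = 450114 - 109729 = 340385)
(-2686444 + 2634260)/(1833948 + o) = (-2686444 + 2634260)/(1833948 + 340385) = -52184/2174333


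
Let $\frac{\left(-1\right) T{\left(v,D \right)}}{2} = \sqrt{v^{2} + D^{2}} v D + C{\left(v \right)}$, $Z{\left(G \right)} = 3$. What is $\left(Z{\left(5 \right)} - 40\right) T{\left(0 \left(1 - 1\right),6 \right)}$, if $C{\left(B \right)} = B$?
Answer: $0$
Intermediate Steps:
$T{\left(v,D \right)} = - 2 v - 2 D v \sqrt{D^{2} + v^{2}}$ ($T{\left(v,D \right)} = - 2 \left(\sqrt{v^{2} + D^{2}} v D + v\right) = - 2 \left(\sqrt{D^{2} + v^{2}} v D + v\right) = - 2 \left(v \sqrt{D^{2} + v^{2}} D + v\right) = - 2 \left(D v \sqrt{D^{2} + v^{2}} + v\right) = - 2 \left(v + D v \sqrt{D^{2} + v^{2}}\right) = - 2 v - 2 D v \sqrt{D^{2} + v^{2}}$)
$\left(Z{\left(5 \right)} - 40\right) T{\left(0 \left(1 - 1\right),6 \right)} = \left(3 - 40\right) 2 \cdot 0 \left(1 - 1\right) \left(-1 - 6 \sqrt{6^{2} + \left(0 \left(1 - 1\right)\right)^{2}}\right) = - 37 \cdot 2 \cdot 0 \cdot 0 \left(-1 - 6 \sqrt{36 + \left(0 \cdot 0\right)^{2}}\right) = - 37 \cdot 2 \cdot 0 \left(-1 - 6 \sqrt{36 + 0^{2}}\right) = - 37 \cdot 2 \cdot 0 \left(-1 - 6 \sqrt{36 + 0}\right) = - 37 \cdot 2 \cdot 0 \left(-1 - 6 \sqrt{36}\right) = - 37 \cdot 2 \cdot 0 \left(-1 - 6 \cdot 6\right) = - 37 \cdot 2 \cdot 0 \left(-1 - 36\right) = - 37 \cdot 2 \cdot 0 \left(-37\right) = \left(-37\right) 0 = 0$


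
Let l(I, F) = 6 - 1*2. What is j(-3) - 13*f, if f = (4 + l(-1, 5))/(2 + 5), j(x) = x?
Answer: -125/7 ≈ -17.857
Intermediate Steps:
l(I, F) = 4 (l(I, F) = 6 - 2 = 4)
f = 8/7 (f = (4 + 4)/(2 + 5) = 8/7 ≈ 1.1429)
j(-3) - 13*f = -3 - 13*8/7 = -3 - 104/7 = -125/7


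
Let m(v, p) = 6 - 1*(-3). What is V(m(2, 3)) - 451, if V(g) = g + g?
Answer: -433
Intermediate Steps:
m(v, p) = 9 (m(v, p) = 6 + 3 = 9)
V(g) = 2*g
V(m(2, 3)) - 451 = 2*9 - 451 = 18 - 451 = -433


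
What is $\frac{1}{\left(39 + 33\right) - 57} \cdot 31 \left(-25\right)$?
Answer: $- \frac{155}{3} \approx -51.667$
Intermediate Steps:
$\frac{1}{\left(39 + 33\right) - 57} \cdot 31 \left(-25\right) = \frac{1}{72 - 57} \cdot 31 \left(-25\right) = \frac{1}{15} \cdot 31 \left(-25\right) = \frac{31}{15} \left(-25\right) = - \frac{155}{3}$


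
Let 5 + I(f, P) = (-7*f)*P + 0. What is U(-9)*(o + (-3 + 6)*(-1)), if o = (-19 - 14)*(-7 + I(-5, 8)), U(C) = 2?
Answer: -17694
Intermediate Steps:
I(f, P) = -5 - 7*P*f (I(f, P) = -5 + ((-7*f)*P + 0) = -5 + (-7*P*f + 0) = -5 - 7*P*f)
o = -8844 (o = (-19 - 14)*(-7 + (-5 - 7*8*(-5))) = -33*(-7 + (-5 + 280)) = -33*(-7 + 275) = -33*268 = -8844)
U(-9)*(o + (-3 + 6)*(-1)) = 2*(-8844 + (-3 + 6)*(-1)) = 2*(-8844 + 3*(-1)) = 2*(-8844 - 3) = 2*(-8847) = -17694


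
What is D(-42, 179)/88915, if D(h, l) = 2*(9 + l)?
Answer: 376/88915 ≈ 0.0042288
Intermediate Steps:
D(h, l) = 18 + 2*l
D(-42, 179)/88915 = (18 + 2*179)/88915 = (18 + 358)*(1/88915) = 376*(1/88915) = 376/88915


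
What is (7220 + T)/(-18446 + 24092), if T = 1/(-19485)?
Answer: 140681699/110012310 ≈ 1.2788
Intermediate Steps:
T = -1/19485 ≈ -5.1322e-5
(7220 + T)/(-18446 + 24092) = (7220 - 1/19485)/(-18446 + 24092) = (140681699/19485)/5646 = (140681699/19485)*(1/5646) = 140681699/110012310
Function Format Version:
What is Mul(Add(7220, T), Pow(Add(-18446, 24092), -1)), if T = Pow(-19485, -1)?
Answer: Rational(140681699, 110012310) ≈ 1.2788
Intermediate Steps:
T = Rational(-1, 19485) ≈ -5.1322e-5
Mul(Add(7220, T), Pow(Add(-18446, 24092), -1)) = Mul(Add(7220, Rational(-1, 19485)), Pow(Add(-18446, 24092), -1)) = Mul(Rational(140681699, 19485), Pow(5646, -1)) = Mul(Rational(140681699, 19485), Rational(1, 5646)) = Rational(140681699, 110012310)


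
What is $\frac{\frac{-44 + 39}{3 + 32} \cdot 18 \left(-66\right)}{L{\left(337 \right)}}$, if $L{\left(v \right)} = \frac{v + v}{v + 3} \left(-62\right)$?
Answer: $- \frac{100980}{73129} \approx -1.3808$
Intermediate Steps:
$L{\left(v \right)} = - \frac{124 v}{3 + v}$ ($L{\left(v \right)} = \frac{2 v}{3 + v} \left(-62\right) = - \frac{124 v}{3 + v}$)
$\frac{\frac{-44 + 39}{3 + 32} \cdot 18 \left(-66\right)}{L{\left(337 \right)}} = \frac{\frac{-44 + 39}{3 + 32} \cdot 18 \left(-66\right)}{\left(-124\right) 337 \frac{1}{3 + 337}} = \frac{- \frac{5}{35} \cdot 18 \left(-66\right)}{\left(-124\right) 337 \cdot \frac{1}{340}} = \frac{\left(-5\right) \frac{1}{35} \cdot 18 \left(-66\right)}{\left(-124\right) 337 \cdot \frac{1}{340}} = \frac{\left(- \frac{1}{7}\right) 18 \left(-66\right)}{- \frac{10447}{85}} = \left(- \frac{18}{7}\right) \left(-66\right) \left(- \frac{85}{10447}\right) = \frac{1188}{7} \left(- \frac{85}{10447}\right) = - \frac{100980}{73129}$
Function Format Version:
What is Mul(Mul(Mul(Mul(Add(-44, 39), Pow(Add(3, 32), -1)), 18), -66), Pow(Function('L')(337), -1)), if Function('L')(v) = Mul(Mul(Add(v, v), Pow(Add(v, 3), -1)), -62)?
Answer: Rational(-100980, 73129) ≈ -1.3808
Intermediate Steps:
Function('L')(v) = Mul(-124, v, Pow(Add(3, v), -1)) (Function('L')(v) = Mul(Mul(Mul(2, v), Pow(Add(3, v), -1)), -62) = Mul(Mul(2, v, Pow(Add(3, v), -1)), -62) = Mul(-124, v, Pow(Add(3, v), -1)))
Mul(Mul(Mul(Mul(Add(-44, 39), Pow(Add(3, 32), -1)), 18), -66), Pow(Function('L')(337), -1)) = Mul(Mul(Mul(Mul(Add(-44, 39), Pow(Add(3, 32), -1)), 18), -66), Pow(Mul(-124, 337, Pow(Add(3, 337), -1)), -1)) = Mul(Mul(Mul(Mul(-5, Pow(35, -1)), 18), -66), Pow(Mul(-124, 337, Pow(340, -1)), -1)) = Mul(Mul(Mul(Mul(-5, Rational(1, 35)), 18), -66), Pow(Mul(-124, 337, Rational(1, 340)), -1)) = Mul(Mul(Mul(Rational(-1, 7), 18), -66), Pow(Rational(-10447, 85), -1)) = Mul(Mul(Rational(-18, 7), -66), Rational(-85, 10447)) = Mul(Rational(1188, 7), Rational(-85, 10447)) = Rational(-100980, 73129)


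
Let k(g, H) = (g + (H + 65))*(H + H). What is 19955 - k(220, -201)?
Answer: 53723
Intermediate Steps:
k(g, H) = 2*H*(65 + H + g) (k(g, H) = (g + (65 + H))*(2*H) = (65 + H + g)*(2*H) = 2*H*(65 + H + g))
19955 - k(220, -201) = 19955 - 2*(-201)*(65 - 201 + 220) = 19955 - 2*(-201)*84 = 19955 - 1*(-33768) = 19955 + 33768 = 53723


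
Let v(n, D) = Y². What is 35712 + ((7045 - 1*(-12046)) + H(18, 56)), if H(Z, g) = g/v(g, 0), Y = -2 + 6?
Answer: 109613/2 ≈ 54807.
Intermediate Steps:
Y = 4
v(n, D) = 16 (v(n, D) = 4² = 16)
H(Z, g) = g/16
35712 + ((7045 - 1*(-12046)) + H(18, 56)) = 35712 + ((7045 - 1*(-12046)) + (1/16)*56) = 35712 + ((7045 + 12046) + 7/2) = 35712 + (19091 + 7/2) = 35712 + 38189/2 = 109613/2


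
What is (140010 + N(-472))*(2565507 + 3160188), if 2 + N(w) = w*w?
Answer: 2077236340440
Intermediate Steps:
N(w) = -2 + w² (N(w) = -2 + w*w = -2 + w²)
(140010 + N(-472))*(2565507 + 3160188) = (140010 + (-2 + (-472)²))*(2565507 + 3160188) = (140010 + (-2 + 222784))*5725695 = (140010 + 222782)*5725695 = 362792*5725695 = 2077236340440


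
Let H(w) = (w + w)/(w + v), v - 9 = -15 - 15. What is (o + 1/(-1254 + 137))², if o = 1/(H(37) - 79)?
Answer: 90839961/441713098225 ≈ 0.00020565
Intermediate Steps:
v = -21 (v = 9 + (-15 - 15) = 9 - 30 = -21)
H(w) = 2*w/(-21 + w) (H(w) = (w + w)/(w - 21) = (2*w)/(-21 + w) = 2*w/(-21 + w))
o = -8/595 (o = 1/(2*37/(-21 + 37) - 79) = 1/(2*37/16 - 79) = 1/(2*37*(1/16) - 79) = 1/(37/8 - 79) = 1/(-595/8) = -8/595 ≈ -0.013445)
(o + 1/(-1254 + 137))² = (-8/595 + 1/(-1254 + 137))² = (-8/595 + 1/(-1117))² = (-8/595 - 1/1117)² = (-9531/664615)² = 90839961/441713098225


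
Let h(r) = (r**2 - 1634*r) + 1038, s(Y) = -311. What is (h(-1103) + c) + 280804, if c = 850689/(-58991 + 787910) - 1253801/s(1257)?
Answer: 27747202002725/8396067 ≈ 3.3048e+6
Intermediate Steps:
h(r) = 1038 + r**2 - 1634*r
c = 33858664274/8396067 (c = 850689/(-58991 + 787910) - 1253801/(-311) = 850689/728919 - 1253801*(-1/311) = 850689*(1/728919) + 1253801/311 = 31507/26997 + 1253801/311 = 33858664274/8396067 ≈ 4032.7)
(h(-1103) + c) + 280804 = ((1038 + (-1103)**2 - 1634*(-1103)) + 33858664274/8396067) + 280804 = ((1038 + 1216609 + 1802302) + 33858664274/8396067) + 280804 = (3019949 + 33858664274/8396067) + 280804 = 25389552804857/8396067 + 280804 = 27747202002725/8396067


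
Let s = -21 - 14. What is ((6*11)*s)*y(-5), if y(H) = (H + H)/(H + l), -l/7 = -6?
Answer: 23100/37 ≈ 624.32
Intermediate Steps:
l = 42 (l = -7*(-6) = 42)
s = -35
y(H) = 2*H/(42 + H) (y(H) = (H + H)/(H + 42) = (2*H)/(42 + H) = 2*H/(42 + H))
((6*11)*s)*y(-5) = ((6*11)*(-35))*(2*(-5)/(42 - 5)) = (66*(-35))*(2*(-5)/37) = -4620*(-5)/37 = -2310*(-10/37) = 23100/37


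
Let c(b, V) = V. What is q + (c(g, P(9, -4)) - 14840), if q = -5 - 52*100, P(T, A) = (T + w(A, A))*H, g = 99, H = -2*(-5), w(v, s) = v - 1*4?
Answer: -20035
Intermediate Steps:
w(v, s) = -4 + v (w(v, s) = v - 4 = -4 + v)
H = 10
P(T, A) = -40 + 10*A + 10*T (P(T, A) = (T + (-4 + A))*10 = (-4 + A + T)*10 = -40 + 10*A + 10*T)
q = -5205 (q = -5 - 5200 = -5205)
q + (c(g, P(9, -4)) - 14840) = -5205 + ((-40 + 10*(-4) + 10*9) - 14840) = -5205 + ((-40 - 40 + 90) - 14840) = -5205 + (10 - 14840) = -5205 - 14830 = -20035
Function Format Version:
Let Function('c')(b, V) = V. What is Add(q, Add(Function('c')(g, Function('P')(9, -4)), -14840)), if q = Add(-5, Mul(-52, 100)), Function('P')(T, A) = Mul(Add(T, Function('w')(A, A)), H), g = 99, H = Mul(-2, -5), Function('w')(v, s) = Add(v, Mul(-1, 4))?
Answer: -20035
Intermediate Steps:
Function('w')(v, s) = Add(-4, v) (Function('w')(v, s) = Add(v, -4) = Add(-4, v))
H = 10
Function('P')(T, A) = Add(-40, Mul(10, A), Mul(10, T)) (Function('P')(T, A) = Mul(Add(T, Add(-4, A)), 10) = Mul(Add(-4, A, T), 10) = Add(-40, Mul(10, A), Mul(10, T)))
q = -5205 (q = Add(-5, -5200) = -5205)
Add(q, Add(Function('c')(g, Function('P')(9, -4)), -14840)) = Add(-5205, Add(Add(-40, Mul(10, -4), Mul(10, 9)), -14840)) = Add(-5205, Add(Add(-40, -40, 90), -14840)) = Add(-5205, Add(10, -14840)) = Add(-5205, -14830) = -20035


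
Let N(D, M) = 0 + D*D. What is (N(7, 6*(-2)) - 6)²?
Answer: 1849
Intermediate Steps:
N(D, M) = D² (N(D, M) = 0 + D² = D²)
(N(7, 6*(-2)) - 6)² = (7² - 6)² = (49 - 6)² = 43² = 1849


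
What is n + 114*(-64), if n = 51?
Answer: -7245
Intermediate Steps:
n + 114*(-64) = 51 + 114*(-64) = 51 - 7296 = -7245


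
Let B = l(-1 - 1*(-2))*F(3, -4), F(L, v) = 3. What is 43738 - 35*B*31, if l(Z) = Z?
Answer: 40483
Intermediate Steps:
B = 3 (B = (-1 - 1*(-2))*3 = (-1 + 2)*3 = 1*3 = 3)
43738 - 35*B*31 = 43738 - 35*3*31 = 43738 - 105*31 = 43738 - 3255 = 40483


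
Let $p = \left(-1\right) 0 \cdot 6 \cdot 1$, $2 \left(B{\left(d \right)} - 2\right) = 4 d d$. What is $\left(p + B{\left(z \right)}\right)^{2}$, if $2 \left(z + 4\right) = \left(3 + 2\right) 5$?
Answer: $\frac{85849}{4} \approx 21462.0$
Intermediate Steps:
$z = \frac{17}{2}$ ($z = -4 + \frac{\left(3 + 2\right) 5}{2} = -4 + \frac{5 \cdot 5}{2} = -4 + \frac{1}{2} \cdot 25 = -4 + \frac{25}{2} = \frac{17}{2} \approx 8.5$)
$B{\left(d \right)} = 2 + 2 d^{2}$ ($B{\left(d \right)} = 2 + \frac{4 d d}{2} = 2 + \frac{4 d^{2}}{2} = 2 + 2 d^{2}$)
$p = 0$ ($p = 0 \cdot 6 \cdot 1 = 0 \cdot 1 = 0$)
$\left(p + B{\left(z \right)}\right)^{2} = \left(0 + \left(2 + 2 \left(\frac{17}{2}\right)^{2}\right)\right)^{2} = \left(0 + \left(2 + 2 \cdot \frac{289}{4}\right)\right)^{2} = \left(0 + \left(2 + \frac{289}{2}\right)\right)^{2} = \left(0 + \frac{293}{2}\right)^{2} = \left(\frac{293}{2}\right)^{2} = \frac{85849}{4}$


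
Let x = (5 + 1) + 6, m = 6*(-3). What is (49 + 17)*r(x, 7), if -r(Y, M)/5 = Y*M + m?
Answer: -21780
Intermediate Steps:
m = -18
x = 12 (x = 6 + 6 = 12)
r(Y, M) = 90 - 5*M*Y (r(Y, M) = -5*(Y*M - 18) = -5*(M*Y - 18) = -5*(-18 + M*Y) = 90 - 5*M*Y)
(49 + 17)*r(x, 7) = (49 + 17)*(90 - 5*7*12) = 66*(90 - 420) = 66*(-330) = -21780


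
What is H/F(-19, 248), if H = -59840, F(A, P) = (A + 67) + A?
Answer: -59840/29 ≈ -2063.4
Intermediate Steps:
F(A, P) = 67 + 2*A (F(A, P) = (67 + A) + A = 67 + 2*A)
H/F(-19, 248) = -59840/(67 + 2*(-19)) = -59840/(67 - 38) = -59840/29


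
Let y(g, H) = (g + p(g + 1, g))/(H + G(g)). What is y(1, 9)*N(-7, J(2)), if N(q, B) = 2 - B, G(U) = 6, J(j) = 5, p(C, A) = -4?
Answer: 3/5 ≈ 0.60000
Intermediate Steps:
y(g, H) = (-4 + g)/(6 + H) (y(g, H) = (g - 4)/(H + 6) = (-4 + g)/(6 + H))
y(1, 9)*N(-7, J(2)) = ((-4 + 1)/(6 + 9))*(2 - 1*5) = (-3/15)*(2 - 5) = ((1/15)*(-3))*(-3) = -1/5*(-3) = 3/5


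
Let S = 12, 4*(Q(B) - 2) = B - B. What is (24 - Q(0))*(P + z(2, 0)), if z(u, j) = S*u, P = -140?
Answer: -2552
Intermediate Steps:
Q(B) = 2 (Q(B) = 2 + (B - B)/4 = 2 + (¼)*0 = 2 + 0 = 2)
z(u, j) = 12*u
(24 - Q(0))*(P + z(2, 0)) = (24 - 1*2)*(-140 + 12*2) = (24 - 2)*(-140 + 24) = 22*(-116) = -2552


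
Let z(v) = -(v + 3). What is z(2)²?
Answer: 25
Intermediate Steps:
z(v) = -3 - v (z(v) = -(3 + v) = -3 - v)
z(2)² = (-3 - 1*2)² = (-3 - 2)² = (-5)² = 25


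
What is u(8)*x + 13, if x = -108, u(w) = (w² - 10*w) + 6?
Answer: 1093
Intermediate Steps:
u(w) = 6 + w² - 10*w
u(8)*x + 13 = (6 + 8² - 10*8)*(-108) + 13 = (6 + 64 - 80)*(-108) + 13 = -10*(-108) + 13 = 1080 + 13 = 1093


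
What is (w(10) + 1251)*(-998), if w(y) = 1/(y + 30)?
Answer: -24970459/20 ≈ -1.2485e+6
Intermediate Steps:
w(y) = 1/(30 + y)
(w(10) + 1251)*(-998) = (1/(30 + 10) + 1251)*(-998) = (1/40 + 1251)*(-998) = (50041/40)*(-998) = -24970459/20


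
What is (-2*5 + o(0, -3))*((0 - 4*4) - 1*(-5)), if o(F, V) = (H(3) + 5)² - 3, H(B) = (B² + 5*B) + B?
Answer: -11121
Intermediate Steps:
H(B) = B² + 6*B
o(F, V) = 1021 (o(F, V) = (3*(6 + 3) + 5)² - 3 = (3*9 + 5)² - 3 = (27 + 5)² - 3 = 32² - 3 = 1024 - 3 = 1021)
(-2*5 + o(0, -3))*((0 - 4*4) - 1*(-5)) = (-2*5 + 1021)*((0 - 4*4) - 1*(-5)) = (-10 + 1021)*((0 - 16) + 5) = 1011*(-16 + 5) = 1011*(-11) = -11121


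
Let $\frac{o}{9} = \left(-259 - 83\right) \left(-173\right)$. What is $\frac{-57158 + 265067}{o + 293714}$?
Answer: $\frac{207909}{826208} \approx 0.25164$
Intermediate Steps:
$o = 532494$ ($o = 9 \left(-259 - 83\right) \left(-173\right) = 9 \left(\left(-342\right) \left(-173\right)\right) = 9 \cdot 59166 = 532494$)
$\frac{-57158 + 265067}{o + 293714} = \frac{-57158 + 265067}{532494 + 293714} = \frac{207909}{826208}$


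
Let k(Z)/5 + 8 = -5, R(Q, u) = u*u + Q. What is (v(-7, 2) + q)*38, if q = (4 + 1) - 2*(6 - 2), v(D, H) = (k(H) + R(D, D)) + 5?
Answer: -798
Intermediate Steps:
R(Q, u) = Q + u² (R(Q, u) = u² + Q = Q + u²)
k(Z) = -65 (k(Z) = -40 + 5*(-5) = -40 - 25 = -65)
v(D, H) = -60 + D + D² (v(D, H) = (-65 + (D + D²)) + 5 = (-65 + D + D²) + 5 = -60 + D + D²)
q = -3 (q = 5 - 2*4 = 5 - 8 = -3)
(v(-7, 2) + q)*38 = ((-60 - 7 + (-7)²) - 3)*38 = ((-60 - 7 + 49) - 3)*38 = (-18 - 3)*38 = -21*38 = -798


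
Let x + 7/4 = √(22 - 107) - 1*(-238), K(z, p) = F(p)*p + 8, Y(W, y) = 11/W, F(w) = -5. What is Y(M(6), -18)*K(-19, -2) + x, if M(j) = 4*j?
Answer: 489/2 + I*√85 ≈ 244.5 + 9.2195*I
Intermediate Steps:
K(z, p) = 8 - 5*p (K(z, p) = -5*p + 8 = 8 - 5*p)
x = 945/4 + I*√85 (x = -7/4 + (√(22 - 107) - 1*(-238)) = -7/4 + (√(-85) + 238) = -7/4 + (I*√85 + 238) = -7/4 + (238 + I*√85) = 945/4 + I*√85 ≈ 236.25 + 9.2195*I)
Y(M(6), -18)*K(-19, -2) + x = (11/((4*6)))*(8 - 5*(-2)) + (945/4 + I*√85) = (11/24)*(8 + 10) + (945/4 + I*√85) = (11*(1/24))*18 + (945/4 + I*√85) = (11/24)*18 + (945/4 + I*√85) = 33/4 + (945/4 + I*√85) = 489/2 + I*√85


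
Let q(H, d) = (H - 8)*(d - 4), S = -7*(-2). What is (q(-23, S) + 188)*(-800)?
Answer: 97600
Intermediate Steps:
S = 14
q(H, d) = (-8 + H)*(-4 + d)
(q(-23, S) + 188)*(-800) = ((32 - 8*14 - 4*(-23) - 23*14) + 188)*(-800) = ((32 - 112 + 92 - 322) + 188)*(-800) = (-310 + 188)*(-800) = -122*(-800) = 97600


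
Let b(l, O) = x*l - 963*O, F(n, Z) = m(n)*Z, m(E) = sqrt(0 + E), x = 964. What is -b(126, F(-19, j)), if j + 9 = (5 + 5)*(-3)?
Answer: -121464 - 37557*I*sqrt(19) ≈ -1.2146e+5 - 1.6371e+5*I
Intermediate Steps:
j = -39 (j = -9 + (5 + 5)*(-3) = -9 + 10*(-3) = -9 - 30 = -39)
m(E) = sqrt(E)
F(n, Z) = Z*sqrt(n) (F(n, Z) = sqrt(n)*Z = Z*sqrt(n))
b(l, O) = -963*O + 964*l (b(l, O) = 964*l - 963*O = -963*O + 964*l)
-b(126, F(-19, j)) = -(-(-37557)*sqrt(-19) + 964*126) = -(-(-37557)*I*sqrt(19) + 121464) = -(37557*I*sqrt(19) + 121464) = -(121464 + 37557*I*sqrt(19)) = -121464 - 37557*I*sqrt(19)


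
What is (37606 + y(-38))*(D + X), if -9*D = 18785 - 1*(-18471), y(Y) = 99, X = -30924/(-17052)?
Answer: -1995257467015/12789 ≈ -1.5601e+8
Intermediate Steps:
X = 2577/1421 (X = -30924*(-1/17052) = 2577/1421 ≈ 1.8135)
D = -37256/9 (D = -(18785 - 1*(-18471))/9 = -(18785 + 18471)/9 = -⅑*37256 = -37256/9 ≈ -4139.6)
(37606 + y(-38))*(D + X) = (37606 + 99)*(-37256/9 + 2577/1421) = 37705*(-52917583/12789) = -1995257467015/12789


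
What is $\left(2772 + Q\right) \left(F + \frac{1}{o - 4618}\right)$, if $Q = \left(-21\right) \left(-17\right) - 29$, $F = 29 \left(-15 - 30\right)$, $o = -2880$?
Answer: $- \frac{15166581050}{3749} \approx -4.0455 \cdot 10^{6}$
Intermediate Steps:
$F = -1305$ ($F = 29 \left(-45\right) = -1305$)
$Q = 328$ ($Q = 357 - 29 = 328$)
$\left(2772 + Q\right) \left(F + \frac{1}{o - 4618}\right) = \left(2772 + 328\right) \left(-1305 + \frac{1}{-2880 - 4618}\right) = 3100 \left(-1305 + \frac{1}{-7498}\right) = 3100 \left(-1305 - \frac{1}{7498}\right) = 3100 \left(- \frac{9784891}{7498}\right) = - \frac{15166581050}{3749}$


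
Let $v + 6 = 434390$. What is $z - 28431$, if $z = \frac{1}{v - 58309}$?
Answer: $- \frac{10692188324}{376075} \approx -28431.0$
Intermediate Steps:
$v = 434384$ ($v = -6 + 434390 = 434384$)
$z = \frac{1}{376075}$ ($z = \frac{1}{434384 - 58309} = \frac{1}{376075} \approx 2.659 \cdot 10^{-6}$)
$z - 28431 = \frac{1}{376075} - 28431 = - \frac{10692188324}{376075}$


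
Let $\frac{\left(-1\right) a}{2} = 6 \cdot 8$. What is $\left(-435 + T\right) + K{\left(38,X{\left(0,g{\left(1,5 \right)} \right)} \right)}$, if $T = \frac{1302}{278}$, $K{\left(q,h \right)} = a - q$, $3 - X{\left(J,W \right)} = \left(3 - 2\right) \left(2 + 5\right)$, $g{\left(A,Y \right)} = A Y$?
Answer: $- \frac{78440}{139} \approx -564.32$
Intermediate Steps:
$a = -96$ ($a = - 2 \cdot 6 \cdot 8 = \left(-2\right) 48 = -96$)
$X{\left(J,W \right)} = -4$ ($X{\left(J,W \right)} = 3 - \left(3 - 2\right) \left(2 + 5\right) = 3 - 1 \cdot 7 = 3 - 7 = -4$)
$K{\left(q,h \right)} = -96 - q$
$T = \frac{651}{139}$ ($T = 1302 \cdot \frac{1}{278} = \frac{651}{139} \approx 4.6835$)
$\left(-435 + T\right) + K{\left(38,X{\left(0,g{\left(1,5 \right)} \right)} \right)} = \left(-435 + \frac{651}{139}\right) - 134 = - \frac{59814}{139} - 134 = - \frac{78440}{139}$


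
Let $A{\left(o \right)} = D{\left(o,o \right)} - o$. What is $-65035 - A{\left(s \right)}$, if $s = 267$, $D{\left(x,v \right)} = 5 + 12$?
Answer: $-64785$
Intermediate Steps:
$D{\left(x,v \right)} = 17$
$A{\left(o \right)} = 17 - o$
$-65035 - A{\left(s \right)} = -65035 - \left(17 - 267\right) = -65035 - -250 = -65035 + 250 = -64785$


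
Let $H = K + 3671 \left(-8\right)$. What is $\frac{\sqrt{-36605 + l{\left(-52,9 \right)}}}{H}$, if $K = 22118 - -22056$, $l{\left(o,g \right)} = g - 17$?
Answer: $\frac{i \sqrt{36613}}{14806} \approx 0.012923 i$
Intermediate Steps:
$l{\left(o,g \right)} = -17 + g$ ($l{\left(o,g \right)} = g - 17 = -17 + g$)
$K = 44174$ ($K = 22118 + 22056 = 44174$)
$H = 14806$ ($H = 44174 + 3671 \left(-8\right) = 44174 - 29368 = 14806$)
$\frac{\sqrt{-36605 + l{\left(-52,9 \right)}}}{H} = \frac{\sqrt{-36605 + \left(-17 + 9\right)}}{14806} = \sqrt{-36605 - 8} \cdot \frac{1}{14806} = \sqrt{-36613} \cdot \frac{1}{14806} = i \sqrt{36613} \cdot \frac{1}{14806} = \frac{i \sqrt{36613}}{14806}$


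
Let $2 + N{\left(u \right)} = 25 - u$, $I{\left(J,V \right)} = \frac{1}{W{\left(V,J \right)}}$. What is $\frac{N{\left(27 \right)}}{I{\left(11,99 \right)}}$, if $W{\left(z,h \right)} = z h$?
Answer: $-4356$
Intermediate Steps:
$W{\left(z,h \right)} = h z$
$I{\left(J,V \right)} = \frac{1}{J V}$
$N{\left(u \right)} = 23 - u$ ($N{\left(u \right)} = -2 - \left(-25 + u\right) = 23 - u$)
$\frac{N{\left(27 \right)}}{I{\left(11,99 \right)}} = \frac{23 - 27}{\frac{1}{11} \cdot \frac{1}{99}} = - 4 \frac{1}{\frac{1}{1089}} = \left(-4\right) 1089 = -4356$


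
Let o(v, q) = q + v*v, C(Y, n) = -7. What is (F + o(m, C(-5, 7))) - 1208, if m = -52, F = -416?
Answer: 1073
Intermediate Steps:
o(v, q) = q + v**2
(F + o(m, C(-5, 7))) - 1208 = (-416 + (-7 + (-52)**2)) - 1208 = (-416 + (-7 + 2704)) - 1208 = (-416 + 2697) - 1208 = 2281 - 1208 = 1073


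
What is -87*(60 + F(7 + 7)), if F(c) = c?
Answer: -6438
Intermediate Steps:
-87*(60 + F(7 + 7)) = -87*(60 + (7 + 7)) = -87*(60 + 14) = -87*74 = -6438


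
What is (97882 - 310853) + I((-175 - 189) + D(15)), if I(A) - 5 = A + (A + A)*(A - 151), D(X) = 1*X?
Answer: 135685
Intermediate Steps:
D(X) = X
I(A) = 5 + A + 2*A*(-151 + A) (I(A) = 5 + (A + (A + A)*(A - 151)) = 5 + (A + (2*A)*(-151 + A)) = 5 + (A + 2*A*(-151 + A)) = 5 + A + 2*A*(-151 + A))
(97882 - 310853) + I((-175 - 189) + D(15)) = (97882 - 310853) + (5 - 301*((-175 - 189) + 15) + 2*((-175 - 189) + 15)²) = -212971 + (5 - 301*(-364 + 15) + 2*(-364 + 15)²) = -212971 + (5 - 301*(-349) + 2*(-349)²) = -212971 + (5 + 105049 + 2*121801) = -212971 + (5 + 105049 + 243602) = -212971 + 348656 = 135685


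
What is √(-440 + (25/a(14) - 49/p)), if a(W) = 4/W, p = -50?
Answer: 26*I*√13/5 ≈ 18.749*I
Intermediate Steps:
√(-440 + (25/a(14) - 49/p)) = √(-440 + (25/((4/14)) - 49/(-50))) = √(-440 + (25/((4*(1/14))) - 49*(-1/50))) = √(-440 + (25/(2/7) + 49/50)) = √(-440 + (25*(7/2) + 49/50)) = √(-440 + (175/2 + 49/50)) = √(-440 + 2212/25) = √(-8788/25) = 26*I*√13/5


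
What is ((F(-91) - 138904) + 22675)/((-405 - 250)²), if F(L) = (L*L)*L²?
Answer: 68458732/429025 ≈ 159.57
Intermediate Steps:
F(L) = L⁴ (F(L) = L²*L² = L⁴)
((F(-91) - 138904) + 22675)/((-405 - 250)²) = (((-91)⁴ - 138904) + 22675)/((-405 - 250)²) = ((68574961 - 138904) + 22675)/((-655)²) = (68436057 + 22675)/429025 = 68458732*(1/429025) = 68458732/429025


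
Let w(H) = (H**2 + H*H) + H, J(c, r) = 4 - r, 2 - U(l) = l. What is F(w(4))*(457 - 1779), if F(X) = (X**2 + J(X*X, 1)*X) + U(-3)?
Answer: -1862698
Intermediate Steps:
U(l) = 2 - l
w(H) = H + 2*H**2 (w(H) = (H**2 + H**2) + H = 2*H**2 + H = H + 2*H**2)
F(X) = 5 + X**2 + 3*X (F(X) = (X**2 + (4 - 1*1)*X) + (2 - 1*(-3)) = (X**2 + (4 - 1)*X) + (2 + 3) = (X**2 + 3*X) + 5 = 5 + X**2 + 3*X)
F(w(4))*(457 - 1779) = (5 + (4*(1 + 2*4))**2 + 3*(4*(1 + 2*4)))*(457 - 1779) = (5 + (4*(1 + 8))**2 + 3*(4*(1 + 8)))*(-1322) = (5 + (4*9)**2 + 3*(4*9))*(-1322) = (5 + 36**2 + 3*36)*(-1322) = (5 + 1296 + 108)*(-1322) = 1409*(-1322) = -1862698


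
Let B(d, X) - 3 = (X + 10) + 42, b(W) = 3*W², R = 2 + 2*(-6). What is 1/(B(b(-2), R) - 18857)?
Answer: -1/18812 ≈ -5.3158e-5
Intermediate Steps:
R = -10 (R = 2 - 12 = -10)
B(d, X) = 55 + X (B(d, X) = 3 + ((X + 10) + 42) = 3 + ((10 + X) + 42) = 3 + (52 + X) = 55 + X)
1/(B(b(-2), R) - 18857) = 1/((55 - 10) - 18857) = 1/(45 - 18857) = 1/(-18812) = -1/18812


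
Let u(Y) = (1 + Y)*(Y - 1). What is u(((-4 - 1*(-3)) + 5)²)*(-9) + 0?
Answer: -2295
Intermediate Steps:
u(Y) = (1 + Y)*(-1 + Y)
u(((-4 - 1*(-3)) + 5)²)*(-9) + 0 = (-1 + (((-4 - 1*(-3)) + 5)²)²)*(-9) + 0 = (-1 + (((-4 + 3) + 5)²)²)*(-9) + 0 = (-1 + ((-1 + 5)²)²)*(-9) + 0 = (-1 + (4²)²)*(-9) + 0 = (-1 + 16²)*(-9) + 0 = (-1 + 256)*(-9) + 0 = 255*(-9) + 0 = -2295 + 0 = -2295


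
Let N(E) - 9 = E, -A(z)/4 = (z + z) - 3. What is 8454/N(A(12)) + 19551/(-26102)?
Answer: -74044211/652550 ≈ -113.47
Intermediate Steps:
A(z) = 12 - 8*z (A(z) = -4*((z + z) - 3) = -4*(2*z - 3) = -4*(-3 + 2*z) = 12 - 8*z)
N(E) = 9 + E
8454/N(A(12)) + 19551/(-26102) = 8454/(9 + (12 - 8*12)) + 19551/(-26102) = 8454/(9 + (12 - 96)) + 19551*(-1/26102) = 8454/(9 - 84) - 19551/26102 = 8454/(-75) - 19551/26102 = 8454*(-1/75) - 19551/26102 = -2818/25 - 19551/26102 = -74044211/652550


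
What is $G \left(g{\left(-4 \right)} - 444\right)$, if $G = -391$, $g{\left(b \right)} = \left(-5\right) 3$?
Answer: $179469$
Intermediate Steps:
$g{\left(b \right)} = -15$
$G \left(g{\left(-4 \right)} - 444\right) = - 391 \left(-15 - 444\right) = \left(-391\right) \left(-459\right) = 179469$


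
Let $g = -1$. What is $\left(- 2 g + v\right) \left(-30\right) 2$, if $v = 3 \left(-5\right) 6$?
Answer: $5280$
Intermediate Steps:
$v = -90$ ($v = \left(-15\right) 6 = -90$)
$\left(- 2 g + v\right) \left(-30\right) 2 = \left(\left(-2\right) \left(-1\right) - 90\right) \left(-30\right) 2 = \left(2 - 90\right) \left(-30\right) 2 = \left(-88\right) \left(-30\right) 2 = 2640 \cdot 2 = 5280$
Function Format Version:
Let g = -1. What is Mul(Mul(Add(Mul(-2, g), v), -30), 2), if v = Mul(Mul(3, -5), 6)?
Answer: 5280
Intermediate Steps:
v = -90 (v = Mul(-15, 6) = -90)
Mul(Mul(Add(Mul(-2, g), v), -30), 2) = Mul(Mul(Add(Mul(-2, -1), -90), -30), 2) = Mul(Mul(Add(2, -90), -30), 2) = Mul(Mul(-88, -30), 2) = Mul(2640, 2) = 5280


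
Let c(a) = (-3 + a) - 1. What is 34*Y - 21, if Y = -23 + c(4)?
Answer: -803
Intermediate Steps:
c(a) = -4 + a
Y = -23 (Y = -23 + (-4 + 4) = -23 + 0 = -23)
34*Y - 21 = 34*(-23) - 21 = -782 - 21 = -803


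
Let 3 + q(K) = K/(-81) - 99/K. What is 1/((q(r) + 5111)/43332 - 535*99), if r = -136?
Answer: -477345312/25282538153837 ≈ -1.8880e-5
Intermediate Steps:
q(K) = -3 - 99/K - K/81 (q(K) = -3 + (K/(-81) - 99/K) = -3 + (K*(-1/81) - 99/K) = -3 + (-K/81 - 99/K) = -3 + (-99/K - K/81) = -3 - 99/K - K/81)
1/((q(r) + 5111)/43332 - 535*99) = 1/(((-3 - 99/(-136) - 1/81*(-136)) + 5111)/43332 - 535*99) = 1/(((-3 - 99*(-1/136) + 136/81) + 5111)*(1/43332) - 52965) = 1/(((-3 + 99/136 + 136/81) + 5111)*(1/43332) - 52965) = 1/((-6533/11016 + 5111)*(1/43332) - 52965) = 1/((56296243/11016)*(1/43332) - 52965) = 1/(56296243/477345312 - 52965) = 1/(-25282538153837/477345312) = -477345312/25282538153837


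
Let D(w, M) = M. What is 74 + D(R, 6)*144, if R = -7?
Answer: 938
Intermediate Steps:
74 + D(R, 6)*144 = 74 + 6*144 = 74 + 864 = 938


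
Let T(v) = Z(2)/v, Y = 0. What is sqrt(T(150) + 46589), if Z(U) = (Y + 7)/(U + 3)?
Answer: sqrt(1048252710)/150 ≈ 215.84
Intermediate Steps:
Z(U) = 7/(3 + U) (Z(U) = (0 + 7)/(U + 3) = 7/(3 + U))
T(v) = 7/(5*v) (T(v) = (7/(3 + 2))/v = (7/5)/v = (7*(1/5))/v = 7/(5*v))
sqrt(T(150) + 46589) = sqrt((7/5)/150 + 46589) = sqrt((7/5)*(1/150) + 46589) = sqrt(7/750 + 46589) = sqrt(34941757/750) = sqrt(1048252710)/150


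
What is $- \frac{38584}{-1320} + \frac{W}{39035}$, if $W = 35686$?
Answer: $\frac{38830799}{1288155} \approx 30.145$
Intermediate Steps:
$- \frac{38584}{-1320} + \frac{W}{39035} = - \frac{38584}{-1320} + \frac{35686}{39035} = \left(-38584\right) \left(- \frac{1}{1320}\right) + 35686 \cdot \frac{1}{39035} = \frac{4823}{165} + \frac{35686}{39035} = \frac{38830799}{1288155}$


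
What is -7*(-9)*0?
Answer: 0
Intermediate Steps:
-7*(-9)*0 = 63*0 = 0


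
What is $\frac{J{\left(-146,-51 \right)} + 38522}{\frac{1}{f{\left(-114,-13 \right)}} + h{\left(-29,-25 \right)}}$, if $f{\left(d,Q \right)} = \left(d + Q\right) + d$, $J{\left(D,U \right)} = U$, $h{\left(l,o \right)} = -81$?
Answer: $- \frac{9271511}{19522} \approx -474.93$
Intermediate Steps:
$f{\left(d,Q \right)} = Q + 2 d$ ($f{\left(d,Q \right)} = \left(Q + d\right) + d = Q + 2 d$)
$\frac{J{\left(-146,-51 \right)} + 38522}{\frac{1}{f{\left(-114,-13 \right)}} + h{\left(-29,-25 \right)}} = \frac{-51 + 38522}{\frac{1}{-13 + 2 \left(-114\right)} - 81} = \frac{38471}{\frac{1}{-13 - 228} - 81} = \frac{38471}{\frac{1}{-241} - 81} = \frac{38471}{- \frac{1}{241} - 81} = \frac{38471}{- \frac{19522}{241}} = 38471 \left(- \frac{241}{19522}\right) = - \frac{9271511}{19522}$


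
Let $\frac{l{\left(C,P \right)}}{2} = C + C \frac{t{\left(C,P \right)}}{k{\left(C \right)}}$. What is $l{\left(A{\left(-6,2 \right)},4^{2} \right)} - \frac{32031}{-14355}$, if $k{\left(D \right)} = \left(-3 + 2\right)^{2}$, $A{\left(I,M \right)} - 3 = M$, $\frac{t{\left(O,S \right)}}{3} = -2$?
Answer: $- \frac{76191}{1595} \approx -47.769$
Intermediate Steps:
$t{\left(O,S \right)} = -6$ ($t{\left(O,S \right)} = 3 \left(-2\right) = -6$)
$A{\left(I,M \right)} = 3 + M$
$k{\left(D \right)} = 1$ ($k{\left(D \right)} = \left(-1\right)^{2} = 1$)
$l{\left(C,P \right)} = - 10 C$ ($l{\left(C,P \right)} = 2 \left(C + C \left(- \frac{6}{1}\right)\right) = 2 \left(C + C \left(\left(-6\right) 1\right)\right) = 2 \left(C + C \left(-6\right)\right) = 2 \left(C - 6 C\right) = 2 \left(- 5 C\right) = - 10 C$)
$l{\left(A{\left(-6,2 \right)},4^{2} \right)} - \frac{32031}{-14355} = - 10 \left(3 + 2\right) - \frac{32031}{-14355} = \left(-10\right) 5 - - \frac{3559}{1595} = -50 + \frac{3559}{1595} = - \frac{76191}{1595}$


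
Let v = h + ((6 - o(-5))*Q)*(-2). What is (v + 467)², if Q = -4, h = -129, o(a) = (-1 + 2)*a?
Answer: 181476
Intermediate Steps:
o(a) = a (o(a) = 1*a = a)
v = -41 (v = -129 + ((6 - 1*(-5))*(-4))*(-2) = -129 + ((6 + 5)*(-4))*(-2) = -129 + (11*(-4))*(-2) = -129 - 44*(-2) = -129 + 88 = -41)
(v + 467)² = (-41 + 467)² = 426² = 181476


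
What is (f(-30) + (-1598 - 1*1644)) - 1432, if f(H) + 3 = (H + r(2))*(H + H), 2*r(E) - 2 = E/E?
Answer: -2967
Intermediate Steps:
r(E) = 3/2 (r(E) = 1 + (E/E)/2 = 1 + (½)*1 = 1 + ½ = 3/2)
f(H) = -3 + 2*H*(3/2 + H) (f(H) = -3 + (H + 3/2)*(H + H) = -3 + (3/2 + H)*(2*H) = -3 + 2*H*(3/2 + H))
(f(-30) + (-1598 - 1*1644)) - 1432 = ((-3 + 2*(-30)² + 3*(-30)) + (-1598 - 1*1644)) - 1432 = ((-3 + 2*900 - 90) + (-1598 - 1644)) - 1432 = ((-3 + 1800 - 90) - 3242) - 1432 = (1707 - 3242) - 1432 = -1535 - 1432 = -2967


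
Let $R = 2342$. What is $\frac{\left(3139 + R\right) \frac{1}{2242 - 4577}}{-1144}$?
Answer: $\frac{5481}{2671240} \approx 0.0020519$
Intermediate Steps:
$\frac{\left(3139 + R\right) \frac{1}{2242 - 4577}}{-1144} = \frac{\left(3139 + 2342\right) \frac{1}{2242 - 4577}}{-1144} = \frac{5481}{-2335} \left(- \frac{1}{1144}\right) = 5481 \left(- \frac{1}{2335}\right) \left(- \frac{1}{1144}\right) = \left(- \frac{5481}{2335}\right) \left(- \frac{1}{1144}\right) = \frac{5481}{2671240}$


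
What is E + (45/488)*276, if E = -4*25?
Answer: -9095/122 ≈ -74.549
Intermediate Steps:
E = -100
E + (45/488)*276 = -100 + (45/488)*276 = -100 + 3105/122 = -9095/122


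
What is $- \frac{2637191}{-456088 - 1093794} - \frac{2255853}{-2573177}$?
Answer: $\frac{10282265185153}{3988120715114} \approx 2.5782$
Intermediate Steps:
$- \frac{2637191}{-456088 - 1093794} - \frac{2255853}{-2573177} = - \frac{2637191}{-456088 - 1093794} - - \frac{2255853}{2573177} = - \frac{2637191}{-1549882} + \frac{2255853}{2573177} = \left(-2637191\right) \left(- \frac{1}{1549882}\right) + \frac{2255853}{2573177} = \frac{2637191}{1549882} + \frac{2255853}{2573177} = \frac{10282265185153}{3988120715114}$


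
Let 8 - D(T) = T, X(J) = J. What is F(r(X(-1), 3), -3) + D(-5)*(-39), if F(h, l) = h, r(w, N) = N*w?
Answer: -510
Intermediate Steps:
D(T) = 8 - T
F(r(X(-1), 3), -3) + D(-5)*(-39) = 3*(-1) + (8 - 1*(-5))*(-39) = -3 + (8 + 5)*(-39) = -3 + 13*(-39) = -3 - 507 = -510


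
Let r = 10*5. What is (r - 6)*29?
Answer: 1276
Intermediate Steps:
r = 50
(r - 6)*29 = (50 - 6)*29 = 44*29 = 1276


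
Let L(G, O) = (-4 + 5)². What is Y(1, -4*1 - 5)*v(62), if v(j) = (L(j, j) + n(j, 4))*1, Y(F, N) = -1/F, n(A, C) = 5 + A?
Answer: -68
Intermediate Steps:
L(G, O) = 1 (L(G, O) = 1² = 1)
v(j) = 6 + j (v(j) = (1 + (5 + j))*1 = (6 + j)*1 = 6 + j)
Y(1, -4*1 - 5)*v(62) = (-1/1)*(6 + 62) = -1*1*68 = -1*68 = -68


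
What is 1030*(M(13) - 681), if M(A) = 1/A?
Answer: -9117560/13 ≈ -7.0135e+5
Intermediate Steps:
1030*(M(13) - 681) = 1030*(1/13 - 681) = 1030*(-8852/13) = -9117560/13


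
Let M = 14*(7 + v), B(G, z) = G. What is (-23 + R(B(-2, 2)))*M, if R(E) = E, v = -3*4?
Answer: 1750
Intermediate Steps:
v = -12
M = -70 (M = 14*(7 - 12) = 14*(-5) = -70)
(-23 + R(B(-2, 2)))*M = (-23 - 2)*(-70) = -25*(-70) = 1750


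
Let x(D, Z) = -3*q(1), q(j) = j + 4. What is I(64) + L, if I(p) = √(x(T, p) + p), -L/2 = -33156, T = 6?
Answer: 66319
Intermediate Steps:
q(j) = 4 + j
x(D, Z) = -15 (x(D, Z) = -3*(4 + 1) = -3*5 = -15)
L = 66312 (L = -2*(-33156) = 66312)
I(p) = √(-15 + p)
I(64) + L = √(-15 + 64) + 66312 = √49 + 66312 = 7 + 66312 = 66319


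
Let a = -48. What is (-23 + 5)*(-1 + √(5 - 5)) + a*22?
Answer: -1038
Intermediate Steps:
(-23 + 5)*(-1 + √(5 - 5)) + a*22 = (-23 + 5)*(-1 + √(5 - 5)) - 48*22 = -18*(-1 + √0) - 1056 = -18*(-1 + 0) - 1056 = -18*(-1) - 1056 = 18 - 1056 = -1038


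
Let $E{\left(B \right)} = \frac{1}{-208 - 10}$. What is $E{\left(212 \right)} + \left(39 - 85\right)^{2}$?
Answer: $\frac{461287}{218} \approx 2116.0$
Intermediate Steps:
$E{\left(B \right)} = - \frac{1}{218}$ ($E{\left(B \right)} = \frac{1}{-218} = - \frac{1}{218}$)
$E{\left(212 \right)} + \left(39 - 85\right)^{2} = - \frac{1}{218} + \left(39 - 85\right)^{2} = - \frac{1}{218} + \left(-46\right)^{2} = - \frac{1}{218} + 2116 = \frac{461287}{218}$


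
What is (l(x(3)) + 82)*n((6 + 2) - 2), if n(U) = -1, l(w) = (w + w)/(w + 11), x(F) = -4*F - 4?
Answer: -442/5 ≈ -88.400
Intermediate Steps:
x(F) = -4 - 4*F
l(w) = 2*w/(11 + w) (l(w) = (2*w)/(11 + w) = 2*w/(11 + w))
(l(x(3)) + 82)*n((6 + 2) - 2) = (2*(-4 - 4*3)/(11 + (-4 - 4*3)) + 82)*(-1) = (2*(-4 - 12)/(11 + (-4 - 12)) + 82)*(-1) = (2*(-16)/(11 - 16) + 82)*(-1) = (2*(-16)/(-5) + 82)*(-1) = (2*(-16)*(-1/5) + 82)*(-1) = (32/5 + 82)*(-1) = (442/5)*(-1) = -442/5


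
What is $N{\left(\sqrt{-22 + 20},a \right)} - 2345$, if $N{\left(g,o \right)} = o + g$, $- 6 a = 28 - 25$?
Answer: $- \frac{4691}{2} + i \sqrt{2} \approx -2345.5 + 1.4142 i$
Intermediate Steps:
$a = - \frac{1}{2}$ ($a = - \frac{28 - 25}{6} = \left(- \frac{1}{6}\right) 3 = - \frac{1}{2} \approx -0.5$)
$N{\left(g,o \right)} = g + o$
$N{\left(\sqrt{-22 + 20},a \right)} - 2345 = \left(\sqrt{-22 + 20} - \frac{1}{2}\right) - 2345 = \left(\sqrt{-2} - \frac{1}{2}\right) - 2345 = \left(i \sqrt{2} - \frac{1}{2}\right) - 2345 = \left(- \frac{1}{2} + i \sqrt{2}\right) - 2345 = - \frac{4691}{2} + i \sqrt{2}$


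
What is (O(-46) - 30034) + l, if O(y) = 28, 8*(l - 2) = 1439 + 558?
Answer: -238035/8 ≈ -29754.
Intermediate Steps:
l = 2013/8 (l = 2 + (1439 + 558)/8 = 2 + (⅛)*1997 = 2 + 1997/8 = 2013/8 ≈ 251.63)
(O(-46) - 30034) + l = (28 - 30034) + 2013/8 = -30006 + 2013/8 = -238035/8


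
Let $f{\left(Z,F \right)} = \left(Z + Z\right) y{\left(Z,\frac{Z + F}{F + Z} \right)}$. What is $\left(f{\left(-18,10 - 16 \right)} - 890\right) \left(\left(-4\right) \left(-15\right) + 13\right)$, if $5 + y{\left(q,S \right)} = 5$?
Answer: $-64970$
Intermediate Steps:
$y{\left(q,S \right)} = 0$ ($y{\left(q,S \right)} = -5 + 5 = 0$)
$f{\left(Z,F \right)} = 0$ ($f{\left(Z,F \right)} = \left(Z + Z\right) 0 = 2 Z 0 = 0$)
$\left(f{\left(-18,10 - 16 \right)} - 890\right) \left(\left(-4\right) \left(-15\right) + 13\right) = \left(0 - 890\right) \left(\left(-4\right) \left(-15\right) + 13\right) = - 890 \left(60 + 13\right) = \left(-890\right) 73 = -64970$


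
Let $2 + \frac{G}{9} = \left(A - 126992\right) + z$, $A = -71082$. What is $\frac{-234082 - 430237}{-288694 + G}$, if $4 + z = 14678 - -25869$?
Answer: $\frac{664319}{1706491} \approx 0.38929$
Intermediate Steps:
$z = 40543$ ($z = -4 + \left(14678 - -25869\right) = -4 + \left(14678 + 25869\right) = -4 + 40547 = 40543$)
$G = -1417797$ ($G = -18 + 9 \left(\left(-71082 - 126992\right) + 40543\right) = -18 + 9 \left(-198074 + 40543\right) = -18 + 9 \left(-157531\right) = -18 - 1417779 = -1417797$)
$\frac{-234082 - 430237}{-288694 + G} = \frac{-234082 - 430237}{-288694 - 1417797} = - \frac{664319}{-1706491} = \left(-664319\right) \left(- \frac{1}{1706491}\right) = \frac{664319}{1706491}$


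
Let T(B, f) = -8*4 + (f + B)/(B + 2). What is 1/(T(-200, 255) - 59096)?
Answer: -18/1064309 ≈ -1.6912e-5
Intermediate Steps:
T(B, f) = -32 + (B + f)/(2 + B)
1/(T(-200, 255) - 59096) = 1/((-64 + 255 - 31*(-200))/(2 - 200) - 59096) = 1/((-64 + 255 + 6200)/(-198) - 59096) = 1/(-1/198*6391 - 59096) = 1/(-581/18 - 59096) = 1/(-1064309/18) = -18/1064309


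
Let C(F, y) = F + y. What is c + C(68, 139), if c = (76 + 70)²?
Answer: 21523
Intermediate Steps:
c = 21316 (c = 146² = 21316)
c + C(68, 139) = 21316 + (68 + 139) = 21316 + 207 = 21523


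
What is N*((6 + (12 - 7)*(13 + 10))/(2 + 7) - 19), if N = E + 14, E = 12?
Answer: -1300/9 ≈ -144.44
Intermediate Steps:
N = 26 (N = 12 + 14 = 26)
N*((6 + (12 - 7)*(13 + 10))/(2 + 7) - 19) = 26*((6 + (12 - 7)*(13 + 10))/(2 + 7) - 19) = 26*((6 + 5*23)/9 - 19) = 26*((6 + 115)*(⅑) - 19) = 26*(121*(⅑) - 19) = 26*(121/9 - 19) = 26*(-50/9) = -1300/9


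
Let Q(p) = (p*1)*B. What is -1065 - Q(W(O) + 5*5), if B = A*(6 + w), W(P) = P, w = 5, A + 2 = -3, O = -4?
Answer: 90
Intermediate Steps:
A = -5 (A = -2 - 3 = -5)
B = -55 (B = -5*(6 + 5) = -5*11 = -55)
Q(p) = -55*p (Q(p) = (p*1)*(-55) = p*(-55) = -55*p)
-1065 - Q(W(O) + 5*5) = -1065 - (-55)*(-4 + 5*5) = -1065 - (-55)*(-4 + 25) = -1065 - (-55)*21 = -1065 - 1*(-1155) = -1065 + 1155 = 90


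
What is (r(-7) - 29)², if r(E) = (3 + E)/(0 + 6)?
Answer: 7921/9 ≈ 880.11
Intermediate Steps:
r(E) = ½ + E/6 (r(E) = (3 + E)/6 = (3 + E)*(⅙) = ½ + E/6)
(r(-7) - 29)² = ((½ + (⅙)*(-7)) - 29)² = ((½ - 7/6) - 29)² = (-⅔ - 29)² = (-89/3)² = 7921/9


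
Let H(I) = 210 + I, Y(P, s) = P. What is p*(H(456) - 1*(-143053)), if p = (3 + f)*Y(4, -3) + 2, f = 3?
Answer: 3736694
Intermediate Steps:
p = 26 (p = (3 + 3)*4 + 2 = 6*4 + 2 = 24 + 2 = 26)
p*(H(456) - 1*(-143053)) = 26*((210 + 456) - 1*(-143053)) = 26*(666 + 143053) = 26*143719 = 3736694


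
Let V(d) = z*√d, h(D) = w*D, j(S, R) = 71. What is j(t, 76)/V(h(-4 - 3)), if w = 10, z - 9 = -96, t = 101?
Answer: 71*I*√70/6090 ≈ 0.097542*I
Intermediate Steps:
z = -87 (z = 9 - 96 = -87)
h(D) = 10*D
V(d) = -87*√d
j(t, 76)/V(h(-4 - 3)) = 71/((-87*√10*√(-4 - 3))) = 71/((-87*I*√70)) = 71*(I*√70/6090) = 71*I*√70/6090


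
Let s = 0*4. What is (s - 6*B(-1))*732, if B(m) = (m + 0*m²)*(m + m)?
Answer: -8784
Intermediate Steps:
s = 0
B(m) = 2*m² (B(m) = (m + 0)*(2*m) = m*(2*m) = 2*m²)
(s - 6*B(-1))*732 = (0 - 12*(-1)²)*732 = (0 - 12)*732 = -12*732 = -8784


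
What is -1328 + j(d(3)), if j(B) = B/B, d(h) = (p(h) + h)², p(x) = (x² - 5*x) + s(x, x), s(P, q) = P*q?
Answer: -1327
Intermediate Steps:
p(x) = -5*x + 2*x² (p(x) = (x² - 5*x) + x*x = (x² - 5*x) + x² = -5*x + 2*x²)
d(h) = (h + h*(-5 + 2*h))² (d(h) = (h*(-5 + 2*h) + h)² = (h + h*(-5 + 2*h))²)
j(B) = 1
-1328 + j(d(3)) = -1328 + 1 = -1327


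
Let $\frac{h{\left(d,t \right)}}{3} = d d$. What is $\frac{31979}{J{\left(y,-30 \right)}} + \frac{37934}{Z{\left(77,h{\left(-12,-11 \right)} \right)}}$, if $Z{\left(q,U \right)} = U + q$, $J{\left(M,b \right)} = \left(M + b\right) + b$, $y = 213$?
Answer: $\frac{22081213}{77877} \approx 283.54$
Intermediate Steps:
$J{\left(M,b \right)} = M + 2 b$
$h{\left(d,t \right)} = 3 d^{2}$ ($h{\left(d,t \right)} = 3 d d = 3 d^{2}$)
$\frac{31979}{J{\left(y,-30 \right)}} + \frac{37934}{Z{\left(77,h{\left(-12,-11 \right)} \right)}} = \frac{31979}{213 + 2 \left(-30\right)} + \frac{37934}{3 \left(-12\right)^{2} + 77} = \frac{31979}{213 - 60} + \frac{37934}{3 \cdot 144 + 77} = \frac{31979}{153} + \frac{37934}{432 + 77} = 31979 \cdot \frac{1}{153} + \frac{37934}{509} = \frac{31979}{153} + 37934 \cdot \frac{1}{509} = \frac{31979}{153} + \frac{37934}{509} = \frac{22081213}{77877}$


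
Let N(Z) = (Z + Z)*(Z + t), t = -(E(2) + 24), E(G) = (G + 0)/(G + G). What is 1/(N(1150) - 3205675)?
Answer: -1/617025 ≈ -1.6207e-6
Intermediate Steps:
E(G) = 1/2 (E(G) = G/((2*G)) = G*(1/(2*G)) = 1/2)
t = -49/2 (t = -(1/2 + 24) = -1*49/2 = -49/2 ≈ -24.500)
N(Z) = 2*Z*(-49/2 + Z) (N(Z) = (Z + Z)*(Z - 49/2) = (2*Z)*(-49/2 + Z) = 2*Z*(-49/2 + Z))
1/(N(1150) - 3205675) = 1/(1150*(-49 + 2*1150) - 3205675) = 1/(1150*(-49 + 2300) - 3205675) = 1/(1150*2251 - 3205675) = 1/(2588650 - 3205675) = 1/(-617025) = -1/617025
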